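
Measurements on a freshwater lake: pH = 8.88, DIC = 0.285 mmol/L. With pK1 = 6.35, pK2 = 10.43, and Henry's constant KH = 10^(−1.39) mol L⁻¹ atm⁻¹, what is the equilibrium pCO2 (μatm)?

α₀ = 1 / (1 + K1/[H⁺] + K1K2/[H⁺]²) = 1 / (1 + 10^+2.53 + 10^+0.98)
   = 1 / (1 + 338.84 + 9.5499) = 1/349.39 = 0.002862
[CO2*] = α₀ × DIC = 0.002862 × 0.285 = 0.0008157 mmol/L = 0.8157 μmol/L
pCO2 = [CO2*]/KH = 8.157×10^-7 / 4.074×10^-2 = 20.0 μatm

pCO2 = 20.0 μatm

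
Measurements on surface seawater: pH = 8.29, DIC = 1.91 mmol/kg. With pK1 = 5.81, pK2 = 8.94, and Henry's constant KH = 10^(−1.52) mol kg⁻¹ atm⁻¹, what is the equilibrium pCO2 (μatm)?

pCO2 = 171 μatm

α₀ = 1 / (1 + K1/[H⁺] + K1K2/[H⁺]²) = 1 / (1 + 10^+2.48 + 10^+1.83)
   = 1 / (1 + 302.00 + 67.608) = 1/370.60 = 0.002698
[CO2*] = α₀ × DIC = 0.002698 × 1.91 = 0.005154 mmol/kg = 5.154 μmol/kg
pCO2 = [CO2*]/KH = 5.154×10^-6 / 3.020×10^-2 = 171 μatm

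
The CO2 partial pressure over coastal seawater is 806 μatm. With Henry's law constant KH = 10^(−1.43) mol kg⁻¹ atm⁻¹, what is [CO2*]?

KH = 10^(−1.43) = 3.715×10^-2 mol kg⁻¹ atm⁻¹
[CO2*] = KH · pCO2 = 3.715×10^-2 × 806×10^-6 atm = 2.99×10^-5 mol/kg

[CO2*] = 29.9 μmol/kg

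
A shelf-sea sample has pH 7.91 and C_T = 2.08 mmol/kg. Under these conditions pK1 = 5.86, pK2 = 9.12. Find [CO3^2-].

α₂ = 1 / (1 + [H⁺]/K2 + [H⁺]²/(K1K2)) = 1 / (1 + 10^+1.21 + 10^-0.84)
   = 1 / (1 + 16.218 + 0.14454) = 1/17.363 = 0.05759
[CO3²⁻] = α₂ × DIC = 0.05759 × 2.08 = 0.120 mmol/kg

[CO3²⁻] = 0.120 mmol/kg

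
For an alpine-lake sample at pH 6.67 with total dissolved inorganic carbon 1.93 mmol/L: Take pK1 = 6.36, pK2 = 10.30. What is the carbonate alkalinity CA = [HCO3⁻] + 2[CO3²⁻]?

CA = [HCO3⁻] + 2[CO3²⁻] = (α₁ + 2α₂)·DIC
At pH 6.67: [H⁺]/K1 = 10^-0.31 = 0.48978, K2/[H⁺] = 10^-3.63 = 0.00023442
α₁ = 1/(1 + 0.48978 + 0.00023442) = 1/1.4900 = 0.6711; α₂ = α₁·K2/[H⁺] = 0.0001573
α₁ + 2α₂ = 0.6714
CA = 0.6714 × 1.93 = 1.30 mmol/L

CA = 1.30 mmol/L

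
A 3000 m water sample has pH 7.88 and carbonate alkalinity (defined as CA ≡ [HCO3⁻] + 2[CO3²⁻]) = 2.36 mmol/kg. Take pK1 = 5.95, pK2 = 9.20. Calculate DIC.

DIC = 2.28 mmol/kg

CA = [HCO3⁻] + 2[CO3²⁻] = (α₁ + 2α₂)·DIC
At pH 7.88: [H⁺]/K1 = 10^-1.93 = 0.011749, K2/[H⁺] = 10^-1.32 = 0.047863
α₁ = 1/(1 + 0.011749 + 0.047863) = 1/1.0596 = 0.9437; α₂ = α₁·K2/[H⁺] = 0.04517
α₁ + 2α₂ = 1.0341
DIC = CA / (α₁ + 2α₂) = 2.36 / 1.0341 = 2.28 mmol/kg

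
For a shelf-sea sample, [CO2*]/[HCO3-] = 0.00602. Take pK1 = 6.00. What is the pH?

From K1 = [H⁺][HCO3-]/[CO2*]:  pH = pK1 − log₁₀([CO2*]/[HCO3-])
log₁₀(0.00602) = -2.220
pH = 6.00 − (-2.220) = 8.22

pH = 8.22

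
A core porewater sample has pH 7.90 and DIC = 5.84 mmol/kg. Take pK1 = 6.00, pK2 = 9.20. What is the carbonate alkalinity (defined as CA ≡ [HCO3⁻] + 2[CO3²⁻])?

CA = [HCO3⁻] + 2[CO3²⁻] = (α₁ + 2α₂)·DIC
At pH 7.90: [H⁺]/K1 = 10^-1.90 = 0.012589, K2/[H⁺] = 10^-1.30 = 0.050119
α₁ = 1/(1 + 0.012589 + 0.050119) = 1/1.0627 = 0.9410; α₂ = α₁·K2/[H⁺] = 0.04716
α₁ + 2α₂ = 1.0353
CA = 1.0353 × 5.84 = 6.05 mmol/kg

CA = 6.05 mmol/kg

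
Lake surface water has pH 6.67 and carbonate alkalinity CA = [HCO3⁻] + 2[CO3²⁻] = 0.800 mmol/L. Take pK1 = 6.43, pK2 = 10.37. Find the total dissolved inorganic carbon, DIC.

DIC = 1.26 mmol/L

CA = [HCO3⁻] + 2[CO3²⁻] = (α₁ + 2α₂)·DIC
At pH 6.67: [H⁺]/K1 = 10^-0.24 = 0.57544, K2/[H⁺] = 10^-3.70 = 0.00019953
α₁ = 1/(1 + 0.57544 + 0.00019953) = 1/1.5756 = 0.6347; α₂ = α₁·K2/[H⁺] = 0.0001266
α₁ + 2α₂ = 0.6349
DIC = CA / (α₁ + 2α₂) = 0.800 / 0.6349 = 1.26 mmol/L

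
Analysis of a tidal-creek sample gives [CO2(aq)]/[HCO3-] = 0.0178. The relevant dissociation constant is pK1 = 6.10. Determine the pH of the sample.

pH = 7.85

From K1 = [H⁺][HCO3-]/[CO2(aq)]:  pH = pK1 − log₁₀([CO2(aq)]/[HCO3-])
log₁₀(0.0178) = -1.750
pH = 6.10 − (-1.750) = 7.85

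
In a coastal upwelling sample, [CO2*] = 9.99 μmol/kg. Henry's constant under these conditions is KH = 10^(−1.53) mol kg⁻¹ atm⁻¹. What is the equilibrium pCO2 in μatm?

pCO2 = 339 μatm

KH = 10^(−1.53) = 2.951×10^-2 mol kg⁻¹ atm⁻¹
pCO2 = [CO2*]/KH = 9.99×10^-6 / 2.951×10^-2 = 3.39×10^-4 atm = 339 μatm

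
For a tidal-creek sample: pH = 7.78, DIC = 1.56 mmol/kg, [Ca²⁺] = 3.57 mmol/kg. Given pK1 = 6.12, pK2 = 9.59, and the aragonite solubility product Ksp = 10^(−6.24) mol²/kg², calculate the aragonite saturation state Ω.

α₂ = 1 / (1 + [H⁺]/K2 + [H⁺]²/(K1K2)) = 1 / (1 + 10^+1.81 + 10^+0.15)
   = 1 / (1 + 64.565 + 1.4125) = 1/66.978 = 0.01493
[CO3²⁻] = α₂ × DIC = 0.01493 × 1.56 = 0.02329 mmol/kg
Ksp = 10^(−6.24) = 5.754×10^-7
Ω = [Ca²⁺][CO3²⁻]/Ksp = (3.57×10^-3)(2.329×10^-5) / 5.754×10^-7 = 0.144

Ω = 0.144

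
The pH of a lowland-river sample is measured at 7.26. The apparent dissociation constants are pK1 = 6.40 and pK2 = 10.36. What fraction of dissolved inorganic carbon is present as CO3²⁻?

α₂ = 1 / (1 + [H⁺]/K2 + [H⁺]²/(K1K2)) = 1 / (1 + 10^+3.10 + 10^+2.24)
   = 1 / (1 + 1258.9 + 173.78) = 1/1433.7 = 0.0006975

α₂ = 0.000697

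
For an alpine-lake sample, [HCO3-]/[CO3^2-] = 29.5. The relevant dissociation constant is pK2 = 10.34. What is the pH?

pH = 8.87

From K2 = [H⁺][CO3^2-]/[HCO3-]:  pH = pK2 − log₁₀([HCO3-]/[CO3^2-])
log₁₀(29.5) = +1.470
pH = 10.34 − (+1.470) = 8.87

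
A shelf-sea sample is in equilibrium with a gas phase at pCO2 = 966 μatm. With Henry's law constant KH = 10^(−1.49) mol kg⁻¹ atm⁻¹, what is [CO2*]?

KH = 10^(−1.49) = 3.236×10^-2 mol kg⁻¹ atm⁻¹
[CO2*] = KH · pCO2 = 3.236×10^-2 × 966×10^-6 atm = 3.13×10^-5 mol/kg

[CO2*] = 31.3 μmol/kg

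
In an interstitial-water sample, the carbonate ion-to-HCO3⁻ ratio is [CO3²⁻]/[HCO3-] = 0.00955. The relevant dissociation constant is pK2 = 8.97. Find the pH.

pH = 6.95

From K2 = [H⁺][CO3²⁻]/[HCO3-]:  pH = pK2 + log₁₀([CO3²⁻]/[HCO3-])
log₁₀(0.00955) = -2.020
pH = 8.97 + (-2.020) = 6.95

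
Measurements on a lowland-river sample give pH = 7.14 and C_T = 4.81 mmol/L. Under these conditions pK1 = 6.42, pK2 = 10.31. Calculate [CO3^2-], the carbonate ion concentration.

α₂ = 1 / (1 + [H⁺]/K2 + [H⁺]²/(K1K2)) = 1 / (1 + 10^+3.17 + 10^+2.45)
   = 1 / (1 + 1479.1 + 281.84) = 1/1761.9 = 0.0005676
[CO3²⁻] = α₂ × DIC = 0.0005676 × 4.81 = 0.00273 mmol/L = 2.73 μmol/L

[CO3²⁻] = 2.73 μmol/L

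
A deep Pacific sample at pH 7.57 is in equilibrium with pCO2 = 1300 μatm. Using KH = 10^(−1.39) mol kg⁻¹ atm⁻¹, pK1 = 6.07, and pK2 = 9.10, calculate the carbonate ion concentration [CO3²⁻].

[CO2*] = KH · pCO2 = 10^(−1.39) × 1300×10^-6 = 5.296×10^-5 mol/kg
α₀ = 1/(1 + K1/[H⁺] + K1K2/[H⁺]²) = 1/(1 + 10^+1.50 + 10^-0.03) = 0.02980
DIC = [CO2*]/α₀ = 5.296×10^-5 / 0.02980 = 1.777 mmol/kg
[CO3²⁻] = α₂·DIC; α₂ = 0.02781, so [CO3²⁻] = 0.02781 × 1.777 = 0.0494 mmol/kg

[CO3²⁻] = 0.0494 mmol/kg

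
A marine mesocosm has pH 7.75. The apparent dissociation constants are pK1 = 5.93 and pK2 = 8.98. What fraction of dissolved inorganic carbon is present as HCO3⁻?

α₁ = 1 / (1 + [H⁺]/K1 + K2/[H⁺]) = 1 / (1 + 10^-1.82 + 10^-1.23)
   = 1 / (1 + 0.015136 + 0.058884) = 1/1.0740 = 0.9311

α₁ = 0.931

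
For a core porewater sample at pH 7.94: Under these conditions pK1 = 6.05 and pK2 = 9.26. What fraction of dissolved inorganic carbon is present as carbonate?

α₂ = 1 / (1 + [H⁺]/K2 + [H⁺]²/(K1K2)) = 1 / (1 + 10^+1.32 + 10^-0.57)
   = 1 / (1 + 20.893 + 0.26915) = 1/22.162 = 0.04512

α₂ = 0.0451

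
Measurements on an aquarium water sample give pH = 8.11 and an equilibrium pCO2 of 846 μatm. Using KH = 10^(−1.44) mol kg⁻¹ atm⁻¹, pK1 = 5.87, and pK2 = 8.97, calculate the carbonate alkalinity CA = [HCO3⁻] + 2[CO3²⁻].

CA = 6.81 mmol/kg

[CO2*] = KH · pCO2 = 10^(−1.44) × 846×10^-6 = 3.072×10^-5 mol/kg
α₀ = 1/(1 + K1/[H⁺] + K1K2/[H⁺]²) = 1/(1 + 10^+2.24 + 10^+1.38) = 0.005031
DIC = [CO2*]/α₀ = 3.072×10^-5 / 0.005031 = 6.105 mmol/kg
CA = (α₁ + 2α₂)·DIC = (0.8743 + 2×0.1207) × 6.105 = 6.81 mmol/kg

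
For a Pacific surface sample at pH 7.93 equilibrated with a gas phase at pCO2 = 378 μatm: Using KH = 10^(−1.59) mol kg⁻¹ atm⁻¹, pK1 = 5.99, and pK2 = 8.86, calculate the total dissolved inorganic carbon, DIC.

DIC = 0.955 mmol/kg

[CO2*] = KH · pCO2 = 10^(−1.59) × 378×10^-6 = 9.716×10^-6 mol/kg
α₀ = 1/(1 + K1/[H⁺] + K1K2/[H⁺]²) = 1/(1 + 10^+1.94 + 10^+1.01) = 0.01017
DIC = [CO2*]/α₀ = 9.716×10^-6 / 0.01017 = 0.955 mmol/kg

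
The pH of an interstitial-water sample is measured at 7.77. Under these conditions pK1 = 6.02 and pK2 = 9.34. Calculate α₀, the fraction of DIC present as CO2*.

α₀ = 0.0170

α₀ = 1 / (1 + K1/[H⁺] + K1K2/[H⁺]²) = 1 / (1 + 10^+1.75 + 10^+0.18)
   = 1 / (1 + 56.234 + 1.5136) = 1/58.748 = 0.01702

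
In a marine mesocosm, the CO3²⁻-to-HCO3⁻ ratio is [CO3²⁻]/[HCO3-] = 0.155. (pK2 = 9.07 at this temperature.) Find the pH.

From K2 = [H⁺][CO3²⁻]/[HCO3-]:  pH = pK2 + log₁₀([CO3²⁻]/[HCO3-])
log₁₀(0.155) = -0.810
pH = 9.07 + (-0.810) = 8.26

pH = 8.26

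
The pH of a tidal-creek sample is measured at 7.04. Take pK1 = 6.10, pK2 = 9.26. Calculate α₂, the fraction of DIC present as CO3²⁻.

α₂ = 0.00538

α₂ = 1 / (1 + [H⁺]/K2 + [H⁺]²/(K1K2)) = 1 / (1 + 10^+2.22 + 10^+1.28)
   = 1 / (1 + 165.96 + 19.055) = 1/186.01 = 0.005376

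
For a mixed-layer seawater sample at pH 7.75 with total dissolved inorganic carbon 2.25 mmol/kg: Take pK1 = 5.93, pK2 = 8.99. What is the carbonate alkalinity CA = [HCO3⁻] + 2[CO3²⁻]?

CA = [HCO3⁻] + 2[CO3²⁻] = (α₁ + 2α₂)·DIC
At pH 7.75: [H⁺]/K1 = 10^-1.82 = 0.015136, K2/[H⁺] = 10^-1.24 = 0.057544
α₁ = 1/(1 + 0.015136 + 0.057544) = 1/1.0727 = 0.9322; α₂ = α₁·K2/[H⁺] = 0.05365
α₁ + 2α₂ = 1.0395
CA = 1.0395 × 2.25 = 2.34 mmol/kg

CA = 2.34 mmol/kg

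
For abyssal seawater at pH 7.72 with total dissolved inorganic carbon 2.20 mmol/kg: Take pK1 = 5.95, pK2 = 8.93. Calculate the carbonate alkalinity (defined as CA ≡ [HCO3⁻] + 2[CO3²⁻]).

CA = 2.29 mmol/kg

CA = [HCO3⁻] + 2[CO3²⁻] = (α₁ + 2α₂)·DIC
At pH 7.72: [H⁺]/K1 = 10^-1.77 = 0.016982, K2/[H⁺] = 10^-1.21 = 0.061660
α₁ = 1/(1 + 0.016982 + 0.061660) = 1/1.0786 = 0.9271; α₂ = α₁·K2/[H⁺] = 0.05716
α₁ + 2α₂ = 1.0414
CA = 1.0414 × 2.20 = 2.29 mmol/kg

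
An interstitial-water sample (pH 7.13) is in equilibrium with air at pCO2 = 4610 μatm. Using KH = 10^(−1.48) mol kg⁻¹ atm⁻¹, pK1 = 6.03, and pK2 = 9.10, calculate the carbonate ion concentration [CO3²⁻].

[CO3²⁻] = 0.0206 mmol/kg

[CO2*] = KH · pCO2 = 10^(−1.48) × 4610×10^-6 = 1.527×10^-4 mol/kg
α₀ = 1/(1 + K1/[H⁺] + K1K2/[H⁺]²) = 1/(1 + 10^+1.10 + 10^-0.87) = 0.07286
DIC = [CO2*]/α₀ = 1.527×10^-4 / 0.07286 = 2.095 mmol/kg
[CO3²⁻] = α₂·DIC; α₂ = 0.009829, so [CO3²⁻] = 0.009829 × 2.095 = 0.0206 mmol/kg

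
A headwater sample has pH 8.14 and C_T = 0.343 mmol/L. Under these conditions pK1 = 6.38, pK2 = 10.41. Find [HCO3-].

α₁ = 1 / (1 + [H⁺]/K1 + K2/[H⁺]) = 1 / (1 + 10^-1.76 + 10^-2.27)
   = 1 / (1 + 0.017378 + 0.0053703) = 1/1.0227 = 0.9778
[HCO3⁻] = α₁ × DIC = 0.9778 × 0.343 = 0.335 mmol/L

[HCO3⁻] = 0.335 mmol/L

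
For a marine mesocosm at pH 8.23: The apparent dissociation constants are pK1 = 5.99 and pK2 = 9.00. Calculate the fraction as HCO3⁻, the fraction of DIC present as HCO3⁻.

α₁ = 1 / (1 + [H⁺]/K1 + K2/[H⁺]) = 1 / (1 + 10^-2.24 + 10^-0.77)
   = 1 / (1 + 0.0057544 + 0.16982) = 1/1.1756 = 0.8506

α₁ = 0.851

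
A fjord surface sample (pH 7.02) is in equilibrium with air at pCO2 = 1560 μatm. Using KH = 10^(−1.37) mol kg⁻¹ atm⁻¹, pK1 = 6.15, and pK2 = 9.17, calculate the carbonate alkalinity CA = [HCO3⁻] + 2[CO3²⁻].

[CO2*] = KH · pCO2 = 10^(−1.37) × 1560×10^-6 = 6.655×10^-5 mol/kg
α₀ = 1/(1 + K1/[H⁺] + K1K2/[H⁺]²) = 1/(1 + 10^+0.87 + 10^-1.28) = 0.1181
DIC = [CO2*]/α₀ = 6.655×10^-5 / 0.1181 = 0.5634 mmol/kg
CA = (α₁ + 2α₂)·DIC = (0.8757 + 2×0.006199) × 0.5634 = 0.500 mmol/kg

CA = 0.500 mmol/kg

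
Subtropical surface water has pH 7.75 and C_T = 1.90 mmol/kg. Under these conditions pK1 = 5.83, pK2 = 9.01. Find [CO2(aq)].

α₀ = 1 / (1 + K1/[H⁺] + K1K2/[H⁺]²) = 1 / (1 + 10^+1.92 + 10^+0.66)
   = 1 / (1 + 83.176 + 4.5709) = 1/88.747 = 0.01127
[CO2*] = α₀ × DIC = 0.01127 × 1.90 = 0.0214 mmol/kg

[CO2*] = 0.0214 mmol/kg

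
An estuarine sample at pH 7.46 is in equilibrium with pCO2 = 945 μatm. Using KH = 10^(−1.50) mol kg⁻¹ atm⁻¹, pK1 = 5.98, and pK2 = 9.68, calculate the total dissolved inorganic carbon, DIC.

DIC = 0.938 mmol/kg

[CO2*] = KH · pCO2 = 10^(−1.50) × 945×10^-6 = 2.988×10^-5 mol/kg
α₀ = 1/(1 + K1/[H⁺] + K1K2/[H⁺]²) = 1/(1 + 10^+1.48 + 10^-0.74) = 0.03187
DIC = [CO2*]/α₀ = 2.988×10^-5 / 0.03187 = 0.938 mmol/kg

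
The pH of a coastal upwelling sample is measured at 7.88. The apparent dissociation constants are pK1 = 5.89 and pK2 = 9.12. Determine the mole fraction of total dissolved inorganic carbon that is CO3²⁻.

α₂ = 0.0539

α₂ = 1 / (1 + [H⁺]/K2 + [H⁺]²/(K1K2)) = 1 / (1 + 10^+1.24 + 10^-0.75)
   = 1 / (1 + 17.378 + 0.17783) = 1/18.556 = 0.05389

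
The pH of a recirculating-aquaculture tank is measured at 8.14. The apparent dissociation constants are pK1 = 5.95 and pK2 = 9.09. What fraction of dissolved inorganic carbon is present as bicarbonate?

α₁ = 0.894

α₁ = 1 / (1 + [H⁺]/K1 + K2/[H⁺]) = 1 / (1 + 10^-2.19 + 10^-0.95)
   = 1 / (1 + 0.0064565 + 0.11220) = 1/1.1187 = 0.8939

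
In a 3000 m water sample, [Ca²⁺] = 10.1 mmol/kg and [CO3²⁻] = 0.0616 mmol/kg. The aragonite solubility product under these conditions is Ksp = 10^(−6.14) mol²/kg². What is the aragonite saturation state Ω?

Ksp = 10^(−6.14) = 7.244×10^-7
Ω = [Ca²⁺][CO3²⁻]/Ksp = (10.1×10^-3)(0.0616×10^-3) / 7.244×10^-7 = 0.859

Ω = 0.859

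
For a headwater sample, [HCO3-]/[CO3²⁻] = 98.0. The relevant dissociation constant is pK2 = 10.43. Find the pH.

From K2 = [H⁺][CO3²⁻]/[HCO3-]:  pH = pK2 − log₁₀([HCO3-]/[CO3²⁻])
log₁₀(98.0) = +1.991
pH = 10.43 − (+1.991) = 8.44

pH = 8.44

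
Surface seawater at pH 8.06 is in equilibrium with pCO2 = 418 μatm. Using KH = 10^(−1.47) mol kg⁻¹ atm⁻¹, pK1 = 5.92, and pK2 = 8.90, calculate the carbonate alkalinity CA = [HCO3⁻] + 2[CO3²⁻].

[CO2*] = KH · pCO2 = 10^(−1.47) × 418×10^-6 = 1.416×10^-5 mol/kg
α₀ = 1/(1 + K1/[H⁺] + K1K2/[H⁺]²) = 1/(1 + 10^+2.14 + 10^+1.30) = 0.006290
DIC = [CO2*]/α₀ = 1.416×10^-5 / 0.006290 = 2.252 mmol/kg
CA = (α₁ + 2α₂)·DIC = (0.8682 + 2×0.1255) × 2.252 = 2.52 mmol/kg

CA = 2.52 mmol/kg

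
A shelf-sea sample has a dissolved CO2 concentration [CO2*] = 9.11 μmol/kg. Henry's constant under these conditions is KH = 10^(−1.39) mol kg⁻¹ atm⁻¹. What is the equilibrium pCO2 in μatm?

KH = 10^(−1.39) = 4.074×10^-2 mol kg⁻¹ atm⁻¹
pCO2 = [CO2*]/KH = 9.11×10^-6 / 4.074×10^-2 = 2.24×10^-4 atm = 224 μatm

pCO2 = 224 μatm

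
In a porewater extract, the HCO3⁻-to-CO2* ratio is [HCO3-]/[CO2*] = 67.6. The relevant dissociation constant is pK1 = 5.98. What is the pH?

From K1 = [H⁺][HCO3-]/[CO2*]:  pH = pK1 + log₁₀([HCO3-]/[CO2*])
log₁₀(67.6) = +1.830
pH = 5.98 + (+1.830) = 7.81

pH = 7.81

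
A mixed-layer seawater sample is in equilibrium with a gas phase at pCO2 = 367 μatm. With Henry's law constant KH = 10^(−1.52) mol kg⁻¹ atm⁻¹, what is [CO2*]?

[CO2*] = 11.1 μmol/kg

KH = 10^(−1.52) = 3.020×10^-2 mol kg⁻¹ atm⁻¹
[CO2*] = KH · pCO2 = 3.020×10^-2 × 367×10^-6 atm = 1.11×10^-5 mol/kg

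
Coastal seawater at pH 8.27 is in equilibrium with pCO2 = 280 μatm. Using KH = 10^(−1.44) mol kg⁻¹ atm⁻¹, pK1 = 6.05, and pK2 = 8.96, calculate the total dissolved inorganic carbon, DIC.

[CO2*] = KH · pCO2 = 10^(−1.44) × 280×10^-6 = 1.017×10^-5 mol/kg
α₀ = 1/(1 + K1/[H⁺] + K1K2/[H⁺]²) = 1/(1 + 10^+2.22 + 10^+1.53) = 0.004979
DIC = [CO2*]/α₀ = 1.017×10^-5 / 0.004979 = 2.04 mmol/kg

DIC = 2.04 mmol/kg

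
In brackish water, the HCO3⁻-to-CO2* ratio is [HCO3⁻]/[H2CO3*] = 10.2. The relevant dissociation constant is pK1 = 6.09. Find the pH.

From K1 = [H⁺][HCO3⁻]/[H2CO3*]:  pH = pK1 + log₁₀([HCO3⁻]/[H2CO3*])
log₁₀(10.2) = +1.009
pH = 6.09 + (+1.009) = 7.10

pH = 7.10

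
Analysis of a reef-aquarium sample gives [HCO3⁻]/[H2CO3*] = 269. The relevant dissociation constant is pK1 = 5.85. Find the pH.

pH = 8.28

From K1 = [H⁺][HCO3⁻]/[H2CO3*]:  pH = pK1 + log₁₀([HCO3⁻]/[H2CO3*])
log₁₀(269) = +2.430
pH = 5.85 + (+2.430) = 8.28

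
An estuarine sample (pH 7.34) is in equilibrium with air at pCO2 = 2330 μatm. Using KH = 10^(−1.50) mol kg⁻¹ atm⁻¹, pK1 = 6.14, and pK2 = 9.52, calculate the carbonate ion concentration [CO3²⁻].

[CO2*] = KH · pCO2 = 10^(−1.50) × 2330×10^-6 = 7.368×10^-5 mol/kg
α₀ = 1/(1 + K1/[H⁺] + K1K2/[H⁺]²) = 1/(1 + 10^+1.20 + 10^-0.98) = 0.05898
DIC = [CO2*]/α₀ = 7.368×10^-5 / 0.05898 = 1.249 mmol/kg
[CO3²⁻] = α₂·DIC; α₂ = 0.006176, so [CO3²⁻] = 0.006176 × 1.249 = 0.00772 mmol/kg = 7.72 μmol/kg

[CO3²⁻] = 7.72 μmol/kg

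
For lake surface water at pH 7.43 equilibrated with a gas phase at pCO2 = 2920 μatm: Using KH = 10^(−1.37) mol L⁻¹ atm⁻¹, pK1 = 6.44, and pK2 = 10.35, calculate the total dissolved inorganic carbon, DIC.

[CO2*] = KH · pCO2 = 10^(−1.37) × 2920×10^-6 = 1.246×10^-4 mol/L
α₀ = 1/(1 + K1/[H⁺] + K1K2/[H⁺]²) = 1/(1 + 10^+0.99 + 10^-1.93) = 0.09273
DIC = [CO2*]/α₀ = 1.246×10^-4 / 0.09273 = 1.34 mmol/L

DIC = 1.34 mmol/L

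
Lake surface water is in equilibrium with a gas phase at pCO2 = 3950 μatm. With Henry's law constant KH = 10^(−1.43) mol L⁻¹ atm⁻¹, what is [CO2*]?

[CO2*] = 147 μmol/L

KH = 10^(−1.43) = 3.715×10^-2 mol L⁻¹ atm⁻¹
[CO2*] = KH · pCO2 = 3.715×10^-2 × 3950×10^-6 atm = 1.47×10^-4 mol/L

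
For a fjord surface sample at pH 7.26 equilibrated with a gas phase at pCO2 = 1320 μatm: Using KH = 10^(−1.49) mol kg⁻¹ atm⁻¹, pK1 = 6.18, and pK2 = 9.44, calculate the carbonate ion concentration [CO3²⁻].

[CO3²⁻] = 3.39 μmol/kg

[CO2*] = KH · pCO2 = 10^(−1.49) × 1320×10^-6 = 4.271×10^-5 mol/kg
α₀ = 1/(1 + K1/[H⁺] + K1K2/[H⁺]²) = 1/(1 + 10^+1.08 + 10^-1.10) = 0.07632
DIC = [CO2*]/α₀ = 4.271×10^-5 / 0.07632 = 0.5596 mmol/kg
[CO3²⁻] = α₂·DIC; α₂ = 0.006063, so [CO3²⁻] = 0.006063 × 0.5596 = 0.00339 mmol/kg = 3.39 μmol/kg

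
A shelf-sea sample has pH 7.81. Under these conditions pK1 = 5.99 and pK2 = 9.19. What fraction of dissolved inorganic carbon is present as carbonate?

α₂ = 0.0394

α₂ = 1 / (1 + [H⁺]/K2 + [H⁺]²/(K1K2)) = 1 / (1 + 10^+1.38 + 10^-0.44)
   = 1 / (1 + 23.988 + 0.36308) = 1/25.351 = 0.03945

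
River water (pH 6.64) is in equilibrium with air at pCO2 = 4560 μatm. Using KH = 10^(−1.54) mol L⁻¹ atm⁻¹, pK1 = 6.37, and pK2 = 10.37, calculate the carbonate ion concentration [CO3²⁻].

[CO2*] = KH · pCO2 = 10^(−1.54) × 4560×10^-6 = 1.315×10^-4 mol/L
α₀ = 1/(1 + K1/[H⁺] + K1K2/[H⁺]²) = 1/(1 + 10^+0.27 + 10^-3.46) = 0.3494
DIC = [CO2*]/α₀ = 1.315×10^-4 / 0.3494 = 0.3764 mmol/L
[CO3²⁻] = α₂·DIC; α₂ = 0.0001211, so [CO3²⁻] = 0.0001211 × 0.3764 = 4.56×10^-5 mmol/L = 0.0456 μmol/L

[CO3²⁻] = 0.0456 μmol/L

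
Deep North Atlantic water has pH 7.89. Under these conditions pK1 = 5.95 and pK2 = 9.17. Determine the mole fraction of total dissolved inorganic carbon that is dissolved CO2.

α₀ = 1 / (1 + K1/[H⁺] + K1K2/[H⁺]²) = 1 / (1 + 10^+1.94 + 10^+0.66)
   = 1 / (1 + 87.096 + 4.5709) = 1/92.667 = 0.01079

α₀ = 0.0108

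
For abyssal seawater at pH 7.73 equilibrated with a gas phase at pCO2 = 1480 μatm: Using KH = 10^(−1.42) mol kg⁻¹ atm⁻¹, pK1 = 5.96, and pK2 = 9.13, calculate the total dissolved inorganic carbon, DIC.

[CO2*] = KH · pCO2 = 10^(−1.42) × 1480×10^-6 = 5.627×10^-5 mol/kg
α₀ = 1/(1 + K1/[H⁺] + K1K2/[H⁺]²) = 1/(1 + 10^+1.77 + 10^+0.37) = 0.01607
DIC = [CO2*]/α₀ = 5.627×10^-5 / 0.01607 = 3.50 mmol/kg

DIC = 3.50 mmol/kg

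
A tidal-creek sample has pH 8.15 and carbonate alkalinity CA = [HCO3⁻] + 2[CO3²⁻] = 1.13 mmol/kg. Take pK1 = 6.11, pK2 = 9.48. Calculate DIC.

CA = [HCO3⁻] + 2[CO3²⁻] = (α₁ + 2α₂)·DIC
At pH 8.15: [H⁺]/K1 = 10^-2.04 = 0.0091201, K2/[H⁺] = 10^-1.33 = 0.046774
α₁ = 1/(1 + 0.0091201 + 0.046774) = 1/1.0559 = 0.9471; α₂ = α₁·K2/[H⁺] = 0.04430
α₁ + 2α₂ = 1.0357
DIC = CA / (α₁ + 2α₂) = 1.13 / 1.0357 = 1.09 mmol/kg

DIC = 1.09 mmol/kg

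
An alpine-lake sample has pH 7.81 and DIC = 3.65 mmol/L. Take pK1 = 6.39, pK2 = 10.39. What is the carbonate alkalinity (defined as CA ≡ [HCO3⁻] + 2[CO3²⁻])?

CA = [HCO3⁻] + 2[CO3²⁻] = (α₁ + 2α₂)·DIC
At pH 7.81: [H⁺]/K1 = 10^-1.42 = 0.038019, K2/[H⁺] = 10^-2.58 = 0.0026303
α₁ = 1/(1 + 0.038019 + 0.0026303) = 1/1.0406 = 0.9609; α₂ = α₁·K2/[H⁺] = 0.002528
α₁ + 2α₂ = 0.9660
CA = 0.9660 × 3.65 = 3.53 mmol/L

CA = 3.53 mmol/L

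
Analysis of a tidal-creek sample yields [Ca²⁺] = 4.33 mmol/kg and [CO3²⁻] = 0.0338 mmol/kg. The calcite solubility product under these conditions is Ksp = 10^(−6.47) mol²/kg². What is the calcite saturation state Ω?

Ω = 0.432

Ksp = 10^(−6.47) = 3.388×10^-7
Ω = [Ca²⁺][CO3²⁻]/Ksp = (4.33×10^-3)(0.0338×10^-3) / 3.388×10^-7 = 0.432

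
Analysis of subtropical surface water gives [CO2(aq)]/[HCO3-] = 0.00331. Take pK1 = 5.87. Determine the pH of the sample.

pH = 8.35

From K1 = [H⁺][HCO3-]/[CO2(aq)]:  pH = pK1 − log₁₀([CO2(aq)]/[HCO3-])
log₁₀(0.00331) = -2.480
pH = 5.87 − (-2.480) = 8.35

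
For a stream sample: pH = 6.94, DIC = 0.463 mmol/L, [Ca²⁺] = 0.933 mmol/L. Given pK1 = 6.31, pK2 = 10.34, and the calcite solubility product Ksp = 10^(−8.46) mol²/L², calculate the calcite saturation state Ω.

α₂ = 1 / (1 + [H⁺]/K2 + [H⁺]²/(K1K2)) = 1 / (1 + 10^+3.40 + 10^+2.77)
   = 1 / (1 + 2511.9 + 588.84) = 1/3101.7 = 0.0003224
[CO3²⁻] = α₂ × DIC = 0.0003224 × 0.463 = 0.0001493 mmol/L = 0.1493 μmol/L
Ksp = 10^(−8.46) = 3.467×10^-9
Ω = [Ca²⁺][CO3²⁻]/Ksp = (0.933×10^-3)(1.493×10^-7) / 3.467×10^-9 = 0.0402

Ω = 0.0402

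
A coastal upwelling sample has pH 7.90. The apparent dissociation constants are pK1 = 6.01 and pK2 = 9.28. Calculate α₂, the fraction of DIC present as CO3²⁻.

α₂ = 1 / (1 + [H⁺]/K2 + [H⁺]²/(K1K2)) = 1 / (1 + 10^+1.38 + 10^-0.51)
   = 1 / (1 + 23.988 + 0.30903) = 1/25.297 = 0.03953

α₂ = 0.0395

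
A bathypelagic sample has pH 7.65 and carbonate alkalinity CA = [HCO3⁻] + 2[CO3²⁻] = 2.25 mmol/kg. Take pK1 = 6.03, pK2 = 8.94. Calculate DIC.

DIC = 2.19 mmol/kg

CA = [HCO3⁻] + 2[CO3²⁻] = (α₁ + 2α₂)·DIC
At pH 7.65: [H⁺]/K1 = 10^-1.62 = 0.023988, K2/[H⁺] = 10^-1.29 = 0.051286
α₁ = 1/(1 + 0.023988 + 0.051286) = 1/1.0753 = 0.9300; α₂ = α₁·K2/[H⁺] = 0.04770
α₁ + 2α₂ = 1.0254
DIC = CA / (α₁ + 2α₂) = 2.25 / 1.0254 = 2.19 mmol/kg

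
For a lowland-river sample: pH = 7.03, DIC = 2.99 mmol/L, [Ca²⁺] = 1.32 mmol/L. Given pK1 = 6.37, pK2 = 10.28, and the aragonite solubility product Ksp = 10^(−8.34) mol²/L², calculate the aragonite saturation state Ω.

α₂ = 1 / (1 + [H⁺]/K2 + [H⁺]²/(K1K2)) = 1 / (1 + 10^+3.25 + 10^+2.59)
   = 1 / (1 + 1778.3 + 389.05) = 1/2168.3 = 0.0004612
[CO3²⁻] = α₂ × DIC = 0.0004612 × 2.99 = 0.001379 mmol/L = 1.379 μmol/L
Ksp = 10^(−8.34) = 4.571×10^-9
Ω = [Ca²⁺][CO3²⁻]/Ksp = (1.32×10^-3)(1.379×10^-6) / 4.571×10^-9 = 0.398

Ω = 0.398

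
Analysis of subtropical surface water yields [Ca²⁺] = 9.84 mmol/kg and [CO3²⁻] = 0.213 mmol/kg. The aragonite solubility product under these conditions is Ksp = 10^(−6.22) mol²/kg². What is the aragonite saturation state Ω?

Ω = 3.48

Ksp = 10^(−6.22) = 6.026×10^-7
Ω = [Ca²⁺][CO3²⁻]/Ksp = (9.84×10^-3)(0.213×10^-3) / 6.026×10^-7 = 3.48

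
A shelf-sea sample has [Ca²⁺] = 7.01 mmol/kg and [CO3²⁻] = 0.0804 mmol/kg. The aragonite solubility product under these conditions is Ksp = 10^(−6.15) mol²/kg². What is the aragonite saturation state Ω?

Ksp = 10^(−6.15) = 7.079×10^-7
Ω = [Ca²⁺][CO3²⁻]/Ksp = (7.01×10^-3)(0.0804×10^-3) / 7.079×10^-7 = 0.796

Ω = 0.796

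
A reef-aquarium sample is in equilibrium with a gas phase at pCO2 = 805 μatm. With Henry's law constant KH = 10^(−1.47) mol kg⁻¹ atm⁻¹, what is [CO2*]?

KH = 10^(−1.47) = 3.388×10^-2 mol kg⁻¹ atm⁻¹
[CO2*] = KH · pCO2 = 3.388×10^-2 × 805×10^-6 atm = 2.73×10^-5 mol/kg

[CO2*] = 27.3 μmol/kg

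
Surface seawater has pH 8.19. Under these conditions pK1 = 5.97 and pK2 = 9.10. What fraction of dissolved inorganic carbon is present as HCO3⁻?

α₁ = 0.886

α₁ = 1 / (1 + [H⁺]/K1 + K2/[H⁺]) = 1 / (1 + 10^-2.22 + 10^-0.91)
   = 1 / (1 + 0.0060256 + 0.12303) = 1/1.1291 = 0.8857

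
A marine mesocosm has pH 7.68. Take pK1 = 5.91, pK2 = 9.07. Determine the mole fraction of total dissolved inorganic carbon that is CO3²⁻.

α₂ = 1 / (1 + [H⁺]/K2 + [H⁺]²/(K1K2)) = 1 / (1 + 10^+1.39 + 10^-0.38)
   = 1 / (1 + 24.547 + 0.41687) = 1/25.964 = 0.03851

α₂ = 0.0385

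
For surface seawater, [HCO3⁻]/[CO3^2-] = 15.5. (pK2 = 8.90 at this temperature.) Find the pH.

From K2 = [H⁺][CO3^2-]/[HCO3⁻]:  pH = pK2 − log₁₀([HCO3⁻]/[CO3^2-])
log₁₀(15.5) = +1.190
pH = 8.90 − (+1.190) = 7.71

pH = 7.71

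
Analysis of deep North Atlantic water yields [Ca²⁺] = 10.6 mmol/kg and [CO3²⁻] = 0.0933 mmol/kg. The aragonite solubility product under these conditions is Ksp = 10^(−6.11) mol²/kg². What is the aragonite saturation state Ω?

Ω = 1.27

Ksp = 10^(−6.11) = 7.762×10^-7
Ω = [Ca²⁺][CO3²⁻]/Ksp = (10.6×10^-3)(0.0933×10^-3) / 7.762×10^-7 = 1.27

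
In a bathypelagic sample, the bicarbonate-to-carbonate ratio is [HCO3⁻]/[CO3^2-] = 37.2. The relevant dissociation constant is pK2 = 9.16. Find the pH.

pH = 7.59

From K2 = [H⁺][CO3^2-]/[HCO3⁻]:  pH = pK2 − log₁₀([HCO3⁻]/[CO3^2-])
log₁₀(37.2) = +1.571
pH = 9.16 − (+1.571) = 7.59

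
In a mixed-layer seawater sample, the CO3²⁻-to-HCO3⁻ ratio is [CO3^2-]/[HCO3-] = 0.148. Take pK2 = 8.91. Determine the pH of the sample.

pH = 8.08

From K2 = [H⁺][CO3^2-]/[HCO3-]:  pH = pK2 + log₁₀([CO3^2-]/[HCO3-])
log₁₀(0.148) = -0.830
pH = 8.91 + (-0.830) = 8.08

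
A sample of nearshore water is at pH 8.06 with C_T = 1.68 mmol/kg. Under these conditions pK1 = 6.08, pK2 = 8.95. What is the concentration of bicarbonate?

[HCO3⁻] = 1.47 mmol/kg

α₁ = 1 / (1 + [H⁺]/K1 + K2/[H⁺]) = 1 / (1 + 10^-1.98 + 10^-0.89)
   = 1 / (1 + 0.010471 + 0.12882) = 1/1.1393 = 0.8777
[HCO3⁻] = α₁ × DIC = 0.8777 × 1.68 = 1.47 mmol/kg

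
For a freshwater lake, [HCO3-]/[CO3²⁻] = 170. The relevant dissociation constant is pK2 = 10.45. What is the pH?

pH = 8.22

From K2 = [H⁺][CO3²⁻]/[HCO3-]:  pH = pK2 − log₁₀([HCO3-]/[CO3²⁻])
log₁₀(170) = +2.230
pH = 10.45 − (+2.230) = 8.22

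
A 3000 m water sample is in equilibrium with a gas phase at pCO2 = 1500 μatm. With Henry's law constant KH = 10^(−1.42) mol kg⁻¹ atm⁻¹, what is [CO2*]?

[CO2*] = 57.0 μmol/kg

KH = 10^(−1.42) = 3.802×10^-2 mol kg⁻¹ atm⁻¹
[CO2*] = KH · pCO2 = 3.802×10^-2 × 1500×10^-6 atm = 5.70×10^-5 mol/kg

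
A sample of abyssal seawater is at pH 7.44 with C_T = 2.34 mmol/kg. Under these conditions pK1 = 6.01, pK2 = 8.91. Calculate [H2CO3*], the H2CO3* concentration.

[CO2*] = 0.0812 mmol/kg

α₀ = 1 / (1 + K1/[H⁺] + K1K2/[H⁺]²) = 1 / (1 + 10^+1.43 + 10^-0.04)
   = 1 / (1 + 26.915 + 0.91201) = 1/28.827 = 0.03469
[CO2*] = α₀ × DIC = 0.03469 × 2.34 = 0.0812 mmol/kg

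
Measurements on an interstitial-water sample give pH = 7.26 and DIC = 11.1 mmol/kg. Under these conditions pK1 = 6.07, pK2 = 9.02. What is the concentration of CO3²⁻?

[CO3²⁻] = 0.178 mmol/kg

α₂ = 1 / (1 + [H⁺]/K2 + [H⁺]²/(K1K2)) = 1 / (1 + 10^+1.76 + 10^+0.57)
   = 1 / (1 + 57.544 + 3.7154) = 1/62.259 = 0.01606
[CO3²⁻] = α₂ × DIC = 0.01606 × 11.1 = 0.178 mmol/kg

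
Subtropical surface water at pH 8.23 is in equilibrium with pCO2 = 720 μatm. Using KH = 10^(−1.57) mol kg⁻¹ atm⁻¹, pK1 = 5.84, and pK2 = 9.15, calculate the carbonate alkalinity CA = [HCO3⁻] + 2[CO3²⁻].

CA = 5.90 mmol/kg

[CO2*] = KH · pCO2 = 10^(−1.57) × 720×10^-6 = 1.938×10^-5 mol/kg
α₀ = 1/(1 + K1/[H⁺] + K1K2/[H⁺]²) = 1/(1 + 10^+2.39 + 10^+1.47) = 0.003623
DIC = [CO2*]/α₀ = 1.938×10^-5 / 0.003623 = 5.348 mmol/kg
CA = (α₁ + 2α₂)·DIC = (0.8894 + 2×0.1069) × 5.348 = 5.90 mmol/kg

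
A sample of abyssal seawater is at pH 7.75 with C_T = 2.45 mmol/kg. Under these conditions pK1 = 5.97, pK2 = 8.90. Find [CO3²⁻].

α₂ = 1 / (1 + [H⁺]/K2 + [H⁺]²/(K1K2)) = 1 / (1 + 10^+1.15 + 10^-0.63)
   = 1 / (1 + 14.125 + 0.23442) = 1/15.360 = 0.06511
[CO3²⁻] = α₂ × DIC = 0.06511 × 2.45 = 0.160 mmol/kg

[CO3²⁻] = 0.160 mmol/kg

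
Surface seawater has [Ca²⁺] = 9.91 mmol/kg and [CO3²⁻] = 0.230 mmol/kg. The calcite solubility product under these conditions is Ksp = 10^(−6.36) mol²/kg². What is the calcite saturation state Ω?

Ω = 5.22

Ksp = 10^(−6.36) = 4.365×10^-7
Ω = [Ca²⁺][CO3²⁻]/Ksp = (9.91×10^-3)(0.230×10^-3) / 4.365×10^-7 = 5.22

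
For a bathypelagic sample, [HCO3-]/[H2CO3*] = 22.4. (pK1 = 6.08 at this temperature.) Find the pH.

pH = 7.43

From K1 = [H⁺][HCO3-]/[H2CO3*]:  pH = pK1 + log₁₀([HCO3-]/[H2CO3*])
log₁₀(22.4) = +1.350
pH = 6.08 + (+1.350) = 7.43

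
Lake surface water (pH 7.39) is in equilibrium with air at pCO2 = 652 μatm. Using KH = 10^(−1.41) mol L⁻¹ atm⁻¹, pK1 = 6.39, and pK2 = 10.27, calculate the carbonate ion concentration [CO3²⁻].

[CO2*] = KH · pCO2 = 10^(−1.41) × 652×10^-6 = 2.537×10^-5 mol/L
α₀ = 1/(1 + K1/[H⁺] + K1K2/[H⁺]²) = 1/(1 + 10^+1.00 + 10^-1.88) = 0.09080
DIC = [CO2*]/α₀ = 2.537×10^-5 / 0.09080 = 0.2794 mmol/L
[CO3²⁻] = α₂·DIC; α₂ = 0.001197, so [CO3²⁻] = 0.001197 × 0.2794 = 0.000334 mmol/L = 0.334 μmol/L

[CO3²⁻] = 0.334 μmol/L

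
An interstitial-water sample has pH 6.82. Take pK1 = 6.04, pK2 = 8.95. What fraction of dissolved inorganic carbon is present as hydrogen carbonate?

α₁ = 0.852

α₁ = 1 / (1 + [H⁺]/K1 + K2/[H⁺]) = 1 / (1 + 10^-0.78 + 10^-2.13)
   = 1 / (1 + 0.16596 + 0.0074131) = 1/1.1734 = 0.8522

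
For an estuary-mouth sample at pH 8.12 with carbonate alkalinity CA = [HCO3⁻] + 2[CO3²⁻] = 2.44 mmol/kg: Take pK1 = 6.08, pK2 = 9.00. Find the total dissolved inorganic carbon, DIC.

CA = [HCO3⁻] + 2[CO3²⁻] = (α₁ + 2α₂)·DIC
At pH 8.12: [H⁺]/K1 = 10^-2.04 = 0.0091201, K2/[H⁺] = 10^-0.88 = 0.13183
α₁ = 1/(1 + 0.0091201 + 0.13183) = 1/1.1409 = 0.8765; α₂ = α₁·K2/[H⁺] = 0.1155
α₁ + 2α₂ = 1.1075
DIC = CA / (α₁ + 2α₂) = 2.44 / 1.1075 = 2.20 mmol/kg

DIC = 2.20 mmol/kg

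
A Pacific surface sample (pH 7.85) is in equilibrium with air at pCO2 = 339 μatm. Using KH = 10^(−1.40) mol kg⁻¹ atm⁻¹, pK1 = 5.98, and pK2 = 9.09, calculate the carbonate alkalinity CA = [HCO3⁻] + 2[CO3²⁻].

CA = 1.12 mmol/kg

[CO2*] = KH · pCO2 = 10^(−1.40) × 339×10^-6 = 1.350×10^-5 mol/kg
α₀ = 1/(1 + K1/[H⁺] + K1K2/[H⁺]²) = 1/(1 + 10^+1.87 + 10^+0.63) = 0.01259
DIC = [CO2*]/α₀ = 1.350×10^-5 / 0.01259 = 1.072 mmol/kg
CA = (α₁ + 2α₂)·DIC = (0.9337 + 2×0.05373) × 1.072 = 1.12 mmol/kg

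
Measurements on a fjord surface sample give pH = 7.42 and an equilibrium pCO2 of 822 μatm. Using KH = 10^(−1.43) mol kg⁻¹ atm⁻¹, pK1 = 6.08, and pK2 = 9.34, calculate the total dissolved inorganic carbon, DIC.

[CO2*] = KH · pCO2 = 10^(−1.43) × 822×10^-6 = 3.054×10^-5 mol/kg
α₀ = 1/(1 + K1/[H⁺] + K1K2/[H⁺]²) = 1/(1 + 10^+1.34 + 10^-0.58) = 0.04321
DIC = [CO2*]/α₀ = 3.054×10^-5 / 0.04321 = 0.707 mmol/kg

DIC = 0.707 mmol/kg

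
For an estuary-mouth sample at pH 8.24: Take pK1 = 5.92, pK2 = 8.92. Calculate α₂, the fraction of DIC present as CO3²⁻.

α₂ = 0.172

α₂ = 1 / (1 + [H⁺]/K2 + [H⁺]²/(K1K2)) = 1 / (1 + 10^+0.68 + 10^-1.64)
   = 1 / (1 + 4.7863 + 0.022909) = 1/5.8092 = 0.1721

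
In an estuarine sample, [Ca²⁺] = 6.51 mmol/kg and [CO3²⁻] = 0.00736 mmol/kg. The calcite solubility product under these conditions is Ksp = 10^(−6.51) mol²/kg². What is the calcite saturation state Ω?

Ksp = 10^(−6.51) = 3.090×10^-7
Ω = [Ca²⁺][CO3²⁻]/Ksp = (6.51×10^-3)(0.00736×10^-3) / 3.090×10^-7 = 0.155

Ω = 0.155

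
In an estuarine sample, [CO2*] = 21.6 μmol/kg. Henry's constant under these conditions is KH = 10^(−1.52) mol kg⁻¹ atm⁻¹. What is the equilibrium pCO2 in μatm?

pCO2 = 715 μatm

KH = 10^(−1.52) = 3.020×10^-2 mol kg⁻¹ atm⁻¹
pCO2 = [CO2*]/KH = 21.6×10^-6 / 3.020×10^-2 = 7.15×10^-4 atm = 715 μatm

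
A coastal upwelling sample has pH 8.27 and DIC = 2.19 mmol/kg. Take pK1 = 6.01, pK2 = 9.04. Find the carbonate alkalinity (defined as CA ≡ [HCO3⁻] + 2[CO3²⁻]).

CA = 2.50 mmol/kg

CA = [HCO3⁻] + 2[CO3²⁻] = (α₁ + 2α₂)·DIC
At pH 8.27: [H⁺]/K1 = 10^-2.26 = 0.0054954, K2/[H⁺] = 10^-0.77 = 0.16982
α₁ = 1/(1 + 0.0054954 + 0.16982) = 1/1.1753 = 0.8508; α₂ = α₁·K2/[H⁺] = 0.1445
α₁ + 2α₂ = 1.1398
CA = 1.1398 × 2.19 = 2.50 mmol/kg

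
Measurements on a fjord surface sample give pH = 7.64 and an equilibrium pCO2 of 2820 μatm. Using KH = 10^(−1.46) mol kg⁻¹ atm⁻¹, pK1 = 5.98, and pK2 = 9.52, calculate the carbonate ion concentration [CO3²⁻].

[CO3²⁻] = 0.0589 mmol/kg

[CO2*] = KH · pCO2 = 10^(−1.46) × 2820×10^-6 = 9.778×10^-5 mol/kg
α₀ = 1/(1 + K1/[H⁺] + K1K2/[H⁺]²) = 1/(1 + 10^+1.66 + 10^-0.22) = 0.02114
DIC = [CO2*]/α₀ = 9.778×10^-5 / 0.02114 = 4.626 mmol/kg
[CO3²⁻] = α₂·DIC; α₂ = 0.01274, so [CO3²⁻] = 0.01274 × 4.626 = 0.0589 mmol/kg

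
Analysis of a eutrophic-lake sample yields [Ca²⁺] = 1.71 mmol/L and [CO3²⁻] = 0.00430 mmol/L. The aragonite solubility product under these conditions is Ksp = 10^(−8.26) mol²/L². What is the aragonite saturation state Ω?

Ksp = 10^(−8.26) = 5.495×10^-9
Ω = [Ca²⁺][CO3²⁻]/Ksp = (1.71×10^-3)(0.00430×10^-3) / 5.495×10^-9 = 1.34

Ω = 1.34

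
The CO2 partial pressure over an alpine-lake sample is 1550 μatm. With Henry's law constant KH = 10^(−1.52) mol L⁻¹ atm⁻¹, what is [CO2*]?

[CO2*] = 46.8 μmol/L

KH = 10^(−1.52) = 3.020×10^-2 mol L⁻¹ atm⁻¹
[CO2*] = KH · pCO2 = 3.020×10^-2 × 1550×10^-6 atm = 4.68×10^-5 mol/L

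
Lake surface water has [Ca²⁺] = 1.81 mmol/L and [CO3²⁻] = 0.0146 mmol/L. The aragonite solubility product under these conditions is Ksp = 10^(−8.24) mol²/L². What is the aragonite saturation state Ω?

Ω = 4.59

Ksp = 10^(−8.24) = 5.754×10^-9
Ω = [Ca²⁺][CO3²⁻]/Ksp = (1.81×10^-3)(0.0146×10^-3) / 5.754×10^-9 = 4.59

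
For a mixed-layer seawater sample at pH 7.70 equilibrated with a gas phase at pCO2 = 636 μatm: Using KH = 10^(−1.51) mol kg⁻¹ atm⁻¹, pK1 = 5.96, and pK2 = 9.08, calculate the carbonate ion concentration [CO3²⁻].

[CO2*] = KH · pCO2 = 10^(−1.51) × 636×10^-6 = 1.965×10^-5 mol/kg
α₀ = 1/(1 + K1/[H⁺] + K1K2/[H⁺]²) = 1/(1 + 10^+1.74 + 10^+0.36) = 0.01717
DIC = [CO2*]/α₀ = 1.965×10^-5 / 0.01717 = 1.145 mmol/kg
[CO3²⁻] = α₂·DIC; α₂ = 0.03933, so [CO3²⁻] = 0.03933 × 1.145 = 0.0450 mmol/kg

[CO3²⁻] = 0.0450 mmol/kg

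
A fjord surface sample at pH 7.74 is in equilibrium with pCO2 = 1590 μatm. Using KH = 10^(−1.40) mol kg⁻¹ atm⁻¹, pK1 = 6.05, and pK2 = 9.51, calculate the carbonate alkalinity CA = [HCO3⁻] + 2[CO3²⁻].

CA = 3.21 mmol/kg

[CO2*] = KH · pCO2 = 10^(−1.40) × 1590×10^-6 = 6.330×10^-5 mol/kg
α₀ = 1/(1 + K1/[H⁺] + K1K2/[H⁺]²) = 1/(1 + 10^+1.69 + 10^-0.08) = 0.01968
DIC = [CO2*]/α₀ = 6.330×10^-5 / 0.01968 = 3.216 mmol/kg
CA = (α₁ + 2α₂)·DIC = (0.9639 + 2×0.01637) × 3.216 = 3.21 mmol/kg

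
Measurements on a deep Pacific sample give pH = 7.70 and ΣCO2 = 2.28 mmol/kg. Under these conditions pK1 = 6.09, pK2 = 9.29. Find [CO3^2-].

α₂ = 1 / (1 + [H⁺]/K2 + [H⁺]²/(K1K2)) = 1 / (1 + 10^+1.59 + 10^-0.02)
   = 1 / (1 + 38.905 + 0.95499) = 1/40.860 = 0.02447
[CO3²⁻] = α₂ × DIC = 0.02447 × 2.28 = 0.0558 mmol/kg

[CO3²⁻] = 0.0558 mmol/kg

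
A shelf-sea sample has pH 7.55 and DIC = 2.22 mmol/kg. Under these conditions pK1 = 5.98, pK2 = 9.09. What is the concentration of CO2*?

[CO2*] = 0.0566 mmol/kg

α₀ = 1 / (1 + K1/[H⁺] + K1K2/[H⁺]²) = 1 / (1 + 10^+1.57 + 10^+0.03)
   = 1 / (1 + 37.154 + 1.0715) = 1/39.225 = 0.02549
[CO2*] = α₀ × DIC = 0.02549 × 2.22 = 0.0566 mmol/kg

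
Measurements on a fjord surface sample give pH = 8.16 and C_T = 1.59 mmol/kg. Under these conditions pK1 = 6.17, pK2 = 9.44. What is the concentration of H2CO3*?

[CO2*] = 15.3 μmol/kg

α₀ = 1 / (1 + K1/[H⁺] + K1K2/[H⁺]²) = 1 / (1 + 10^+1.99 + 10^+0.71)
   = 1 / (1 + 97.724 + 5.1286) = 1/103.85 = 0.009629
[CO2*] = α₀ × DIC = 0.009629 × 1.59 = 0.0153 mmol/kg = 15.3 μmol/kg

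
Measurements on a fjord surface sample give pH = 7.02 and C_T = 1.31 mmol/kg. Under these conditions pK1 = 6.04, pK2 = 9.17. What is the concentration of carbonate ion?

[CO3²⁻] = 8.34 μmol/kg

α₂ = 1 / (1 + [H⁺]/K2 + [H⁺]²/(K1K2)) = 1 / (1 + 10^+2.15 + 10^+1.17)
   = 1 / (1 + 141.25 + 14.791) = 1/157.04 = 0.006368
[CO3²⁻] = α₂ × DIC = 0.006368 × 1.31 = 0.00834 mmol/kg = 8.34 μmol/kg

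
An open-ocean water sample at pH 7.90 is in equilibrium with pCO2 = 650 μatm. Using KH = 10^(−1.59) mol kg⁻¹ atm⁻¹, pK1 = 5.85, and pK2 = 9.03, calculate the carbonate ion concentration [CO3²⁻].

[CO2*] = KH · pCO2 = 10^(−1.59) × 650×10^-6 = 1.671×10^-5 mol/kg
α₀ = 1/(1 + K1/[H⁺] + K1K2/[H⁺]²) = 1/(1 + 10^+2.05 + 10^+0.92) = 0.008229
DIC = [CO2*]/α₀ = 1.671×10^-5 / 0.008229 = 2.030 mmol/kg
[CO3²⁻] = α₂·DIC; α₂ = 0.06845, so [CO3²⁻] = 0.06845 × 2.030 = 0.139 mmol/kg

[CO3²⁻] = 0.139 mmol/kg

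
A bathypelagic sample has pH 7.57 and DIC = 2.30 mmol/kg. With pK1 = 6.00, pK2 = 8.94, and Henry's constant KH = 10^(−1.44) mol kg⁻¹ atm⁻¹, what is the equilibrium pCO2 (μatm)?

pCO2 = 1590 μatm

α₀ = 1 / (1 + K1/[H⁺] + K1K2/[H⁺]²) = 1 / (1 + 10^+1.57 + 10^+0.20)
   = 1 / (1 + 37.154 + 1.5849) = 1/39.738 = 0.02516
[CO2*] = α₀ × DIC = 0.02516 × 2.30 = 0.05788 mmol/kg
pCO2 = [CO2*]/KH = 5.788×10^-5 / 3.631×10^-2 = 1590 μatm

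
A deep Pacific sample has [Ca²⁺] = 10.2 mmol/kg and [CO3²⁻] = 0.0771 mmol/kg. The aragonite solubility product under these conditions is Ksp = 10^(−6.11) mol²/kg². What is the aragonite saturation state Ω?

Ksp = 10^(−6.11) = 7.762×10^-7
Ω = [Ca²⁺][CO3²⁻]/Ksp = (10.2×10^-3)(0.0771×10^-3) / 7.762×10^-7 = 1.01

Ω = 1.01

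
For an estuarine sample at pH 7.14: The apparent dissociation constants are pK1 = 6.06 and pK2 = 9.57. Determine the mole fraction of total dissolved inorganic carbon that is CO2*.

α₀ = 0.0765

α₀ = 1 / (1 + K1/[H⁺] + K1K2/[H⁺]²) = 1 / (1 + 10^+1.08 + 10^-1.35)
   = 1 / (1 + 12.023 + 0.044668) = 1/13.067 = 0.07653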